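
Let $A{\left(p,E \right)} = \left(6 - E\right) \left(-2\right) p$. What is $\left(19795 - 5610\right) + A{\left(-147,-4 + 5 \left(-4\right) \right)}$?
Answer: $23005$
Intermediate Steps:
$A{\left(p,E \right)} = p \left(-12 + 2 E\right)$ ($A{\left(p,E \right)} = \left(-12 + 2 E\right) p = p \left(-12 + 2 E\right)$)
$\left(19795 - 5610\right) + A{\left(-147,-4 + 5 \left(-4\right) \right)} = \left(19795 - 5610\right) + 2 \left(-147\right) \left(-6 + \left(-4 + 5 \left(-4\right)\right)\right) = 14185 + 2 \left(-147\right) \left(-6 - 24\right) = 14185 + 2 \left(-147\right) \left(-30\right) = 14185 + 8820 = 23005$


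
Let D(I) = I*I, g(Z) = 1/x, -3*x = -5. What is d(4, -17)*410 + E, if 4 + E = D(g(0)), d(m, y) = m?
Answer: 40909/25 ≈ 1636.4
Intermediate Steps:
x = 5/3 (x = -⅓*(-5) = 5/3 ≈ 1.6667)
g(Z) = ⅗ (g(Z) = 1/(5/3) = ⅗)
D(I) = I²
E = -91/25 (E = -4 + (⅗)² = -4 + 9/25 = -91/25 ≈ -3.6400)
d(4, -17)*410 + E = 4*410 - 91/25 = 1640 - 91/25 = 40909/25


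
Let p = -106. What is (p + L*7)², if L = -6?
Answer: 21904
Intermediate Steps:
(p + L*7)² = (-106 - 6*7)² = (-106 - 42)² = (-148)² = 21904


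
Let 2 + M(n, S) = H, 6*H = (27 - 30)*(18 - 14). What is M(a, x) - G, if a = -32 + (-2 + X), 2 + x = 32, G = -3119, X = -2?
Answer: 3115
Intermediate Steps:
x = 30 (x = -2 + 32 = 30)
a = -36 (a = -32 + (-2 - 2) = -32 - 4 = -36)
H = -2 (H = ((27 - 30)*(18 - 14))/6 = (-3*4)/6 = (⅙)*(-12) = -2)
M(n, S) = -4 (M(n, S) = -2 - 2 = -4)
M(a, x) - G = -4 - 1*(-3119) = -4 + 3119 = 3115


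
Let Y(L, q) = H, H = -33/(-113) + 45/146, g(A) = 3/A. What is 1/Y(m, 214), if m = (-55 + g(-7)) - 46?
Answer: 16498/9903 ≈ 1.6660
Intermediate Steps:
H = 9903/16498 (H = -33*(-1/113) + 45*(1/146) = 33/113 + 45/146 = 9903/16498 ≈ 0.60025)
m = -710/7 (m = (-55 + 3/(-7)) - 46 = (-55 + 3*(-⅐)) - 46 = (-55 - 3/7) - 46 = -388/7 - 46 = -710/7 ≈ -101.43)
Y(L, q) = 9903/16498
1/Y(m, 214) = 1/(9903/16498) = 16498/9903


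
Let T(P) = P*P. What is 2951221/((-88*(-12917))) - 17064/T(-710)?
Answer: 367078481389/143252113400 ≈ 2.5625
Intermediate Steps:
T(P) = P²
2951221/((-88*(-12917))) - 17064/T(-710) = 2951221/((-88*(-12917))) - 17064/((-710)²) = 2951221/1136696 - 17064/504100 = 2951221*(1/1136696) - 17064*1/504100 = 2951221/1136696 - 4266/126025 = 367078481389/143252113400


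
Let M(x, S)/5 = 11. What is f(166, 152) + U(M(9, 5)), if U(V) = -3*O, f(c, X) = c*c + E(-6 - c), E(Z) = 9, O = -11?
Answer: 27598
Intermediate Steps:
f(c, X) = 9 + c² (f(c, X) = c*c + 9 = c² + 9 = 9 + c²)
M(x, S) = 55 (M(x, S) = 5*11 = 55)
U(V) = 33 (U(V) = -3*(-11) = 33)
f(166, 152) + U(M(9, 5)) = (9 + 166²) + 33 = (9 + 27556) + 33 = 27565 + 33 = 27598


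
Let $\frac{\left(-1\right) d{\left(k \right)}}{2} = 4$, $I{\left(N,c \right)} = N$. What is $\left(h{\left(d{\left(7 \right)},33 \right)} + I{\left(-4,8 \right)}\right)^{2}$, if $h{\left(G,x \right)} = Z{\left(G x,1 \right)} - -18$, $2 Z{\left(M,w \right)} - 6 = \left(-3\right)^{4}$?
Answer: $\frac{13225}{4} \approx 3306.3$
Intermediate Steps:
$d{\left(k \right)} = -8$ ($d{\left(k \right)} = \left(-2\right) 4 = -8$)
$Z{\left(M,w \right)} = \frac{87}{2}$ ($Z{\left(M,w \right)} = 3 + \frac{\left(-3\right)^{4}}{2} = 3 + \frac{1}{2} \cdot 81 = 3 + \frac{81}{2} = \frac{87}{2}$)
$h{\left(G,x \right)} = \frac{123}{2}$ ($h{\left(G,x \right)} = \frac{87}{2} - -18 = \frac{87}{2} + 18 = \frac{123}{2}$)
$\left(h{\left(d{\left(7 \right)},33 \right)} + I{\left(-4,8 \right)}\right)^{2} = \left(\frac{123}{2} - 4\right)^{2} = \left(\frac{115}{2}\right)^{2} = \frac{13225}{4}$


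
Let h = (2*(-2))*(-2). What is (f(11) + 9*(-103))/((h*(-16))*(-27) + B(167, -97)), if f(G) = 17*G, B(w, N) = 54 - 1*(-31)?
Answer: -740/3541 ≈ -0.20898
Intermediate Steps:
B(w, N) = 85 (B(w, N) = 54 + 31 = 85)
h = 8 (h = -4*(-2) = 8)
(f(11) + 9*(-103))/((h*(-16))*(-27) + B(167, -97)) = (17*11 + 9*(-103))/((8*(-16))*(-27) + 85) = (187 - 927)/(-128*(-27) + 85) = -740/(3456 + 85) = -740/3541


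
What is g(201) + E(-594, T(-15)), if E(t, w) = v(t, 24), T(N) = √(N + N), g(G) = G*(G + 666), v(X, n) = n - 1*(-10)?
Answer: 174301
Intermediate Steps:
v(X, n) = 10 + n (v(X, n) = n + 10 = 10 + n)
g(G) = G*(666 + G)
T(N) = √2*√N (T(N) = √(2*N) = √2*√N)
E(t, w) = 34 (E(t, w) = 10 + 24 = 34)
g(201) + E(-594, T(-15)) = 201*(666 + 201) + 34 = 201*867 + 34 = 174267 + 34 = 174301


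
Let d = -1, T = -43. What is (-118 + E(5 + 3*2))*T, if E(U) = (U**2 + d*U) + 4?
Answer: 172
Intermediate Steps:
E(U) = 4 + U**2 - U (E(U) = (U**2 - U) + 4 = 4 + U**2 - U)
(-118 + E(5 + 3*2))*T = (-118 + (4 + (5 + 3*2)**2 - (5 + 3*2)))*(-43) = (-118 + (4 + (5 + 6)**2 - (5 + 6)))*(-43) = (-118 + (4 + 11**2 - 1*11))*(-43) = (-118 + (4 + 121 - 11))*(-43) = (-118 + 114)*(-43) = -4*(-43) = 172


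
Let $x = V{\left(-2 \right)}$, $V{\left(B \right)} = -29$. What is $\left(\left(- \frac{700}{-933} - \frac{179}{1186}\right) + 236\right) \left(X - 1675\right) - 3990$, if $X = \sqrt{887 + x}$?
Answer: $- \frac{442940406295}{1106538} + \frac{261806161 \sqrt{858}}{1106538} \approx -3.9336 \cdot 10^{5}$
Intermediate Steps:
$x = -29$
$X = \sqrt{858}$ ($X = \sqrt{887 - 29} = \sqrt{858} \approx 29.292$)
$\left(\left(- \frac{700}{-933} - \frac{179}{1186}\right) + 236\right) \left(X - 1675\right) - 3990 = \left(\left(- \frac{700}{-933} - \frac{179}{1186}\right) + 236\right) \left(\sqrt{858} - 1675\right) - 3990 = \left(\left(\left(-700\right) \left(- \frac{1}{933}\right) - \frac{179}{1186}\right) + 236\right) \left(-1675 + \sqrt{858}\right) - 3990 = \left(\left(\frac{700}{933} - \frac{179}{1186}\right) + 236\right) \left(-1675 + \sqrt{858}\right) - 3990 = \left(\frac{663193}{1106538} + 236\right) \left(-1675 + \sqrt{858}\right) - 3990 = \frac{261806161 \left(-1675 + \sqrt{858}\right)}{1106538} - 3990 = \left(- \frac{438525319675}{1106538} + \frac{261806161 \sqrt{858}}{1106538}\right) - 3990 = - \frac{442940406295}{1106538} + \frac{261806161 \sqrt{858}}{1106538}$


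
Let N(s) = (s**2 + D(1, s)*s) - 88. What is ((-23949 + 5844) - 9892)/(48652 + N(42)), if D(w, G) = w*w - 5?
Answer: -27997/50160 ≈ -0.55815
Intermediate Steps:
D(w, G) = -5 + w**2 (D(w, G) = w**2 - 5 = -5 + w**2)
N(s) = -88 + s**2 - 4*s (N(s) = (s**2 + (-5 + 1**2)*s) - 88 = (s**2 + (-5 + 1)*s) - 88 = (s**2 - 4*s) - 88 = -88 + s**2 - 4*s)
((-23949 + 5844) - 9892)/(48652 + N(42)) = ((-23949 + 5844) - 9892)/(48652 + (-88 + 42**2 - 4*42)) = (-18105 - 9892)/(48652 + (-88 + 1764 - 168)) = -27997/(48652 + 1508) = -27997/50160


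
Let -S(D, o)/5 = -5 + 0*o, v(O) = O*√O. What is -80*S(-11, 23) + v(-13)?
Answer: -2000 - 13*I*√13 ≈ -2000.0 - 46.872*I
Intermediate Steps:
v(O) = O^(3/2)
S(D, o) = 25 (S(D, o) = -5*(-5 + 0*o) = -5*(-5 + 0) = -5*(-5) = 25)
-80*S(-11, 23) + v(-13) = -80*25 + (-13)^(3/2) = -2000 - 13*I*√13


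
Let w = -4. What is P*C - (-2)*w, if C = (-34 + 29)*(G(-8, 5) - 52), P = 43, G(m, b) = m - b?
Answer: 13967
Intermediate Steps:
C = 325 (C = (-34 + 29)*((-8 - 1*5) - 52) = -5*((-8 - 5) - 52) = -5*(-13 - 52) = -5*(-65) = 325)
P*C - (-2)*w = 43*325 - (-2)*(-4) = 13975 - 2*4 = 13975 - 8 = 13967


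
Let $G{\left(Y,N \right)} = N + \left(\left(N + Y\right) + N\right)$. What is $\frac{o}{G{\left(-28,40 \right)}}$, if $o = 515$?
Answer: $\frac{515}{92} \approx 5.5978$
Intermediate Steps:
$G{\left(Y,N \right)} = Y + 3 N$ ($G{\left(Y,N \right)} = N + \left(Y + 2 N\right) = Y + 3 N$)
$\frac{o}{G{\left(-28,40 \right)}} = \frac{515}{-28 + 3 \cdot 40} = \frac{515}{-28 + 120} = \frac{515}{92}$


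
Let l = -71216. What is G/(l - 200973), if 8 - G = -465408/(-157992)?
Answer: -33272/1791820187 ≈ -1.8569e-5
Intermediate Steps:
G = 33272/6583 (G = 8 - (-465408)/(-157992) = 8 - (-465408)*(-1)/157992 = 8 - 1*19392/6583 = 8 - 19392/6583 = 33272/6583 ≈ 5.0542)
G/(l - 200973) = 33272/(6583*(-71216 - 200973)) = (33272/6583)/(-272189) = (33272/6583)*(-1/272189) = -33272/1791820187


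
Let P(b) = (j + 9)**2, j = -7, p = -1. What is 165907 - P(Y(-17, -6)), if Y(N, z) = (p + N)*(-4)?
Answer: 165903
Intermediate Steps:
Y(N, z) = 4 - 4*N (Y(N, z) = (-1 + N)*(-4) = 4 - 4*N)
P(b) = 4 (P(b) = (-7 + 9)**2 = 2**2 = 4)
165907 - P(Y(-17, -6)) = 165907 - 1*4 = 165907 - 4 = 165903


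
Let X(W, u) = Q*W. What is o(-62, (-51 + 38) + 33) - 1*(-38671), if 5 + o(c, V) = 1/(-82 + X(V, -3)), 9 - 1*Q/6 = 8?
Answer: 1469309/38 ≈ 38666.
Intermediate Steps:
Q = 6 (Q = 54 - 6*8 = 54 - 48 = 6)
X(W, u) = 6*W
o(c, V) = -5 + 1/(-82 + 6*V)
o(-62, (-51 + 38) + 33) - 1*(-38671) = 3*(137 - 10*((-51 + 38) + 33))/(2*(-41 + 3*((-51 + 38) + 33))) - 1*(-38671) = 3*(137 - 10*(-13 + 33))/(2*(-41 + 3*(-13 + 33))) + 38671 = 3*(137 - 10*20)/(2*(-41 + 3*20)) + 38671 = 3*(137 - 200)/(2*(-41 + 60)) + 38671 = (3/2)*(-63)/19 + 38671 = (3/2)*(1/19)*(-63) + 38671 = -189/38 + 38671 = 1469309/38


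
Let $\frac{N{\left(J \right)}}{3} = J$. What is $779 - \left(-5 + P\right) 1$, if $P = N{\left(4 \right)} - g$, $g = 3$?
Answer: $775$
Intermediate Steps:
$N{\left(J \right)} = 3 J$
$P = 9$ ($P = 3 \cdot 4 - 3 = 12 - 3 = 9$)
$779 - \left(-5 + P\right) 1 = 779 - \left(-5 + 9\right) 1 = 779 - 4 \cdot 1 = 779 - 4 = 775$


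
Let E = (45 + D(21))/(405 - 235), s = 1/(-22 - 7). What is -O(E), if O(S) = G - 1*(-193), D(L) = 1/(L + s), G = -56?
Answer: -137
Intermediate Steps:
s = -1/29 (s = 1/(-29) = -1/29 ≈ -0.034483)
D(L) = 1/(-1/29 + L) (D(L) = 1/(L - 1/29) = 1/(-1/29 + L))
E = 27389/103360 (E = (45 + 29/(-1 + 29*21))/(405 - 235) = (45 + 29/(-1 + 609))/170 = (45 + 29/608)*(1/170) = (27389/608)*(1/170) = 27389/103360 ≈ 0.26499)
O(S) = 137 (O(S) = -56 - 1*(-193) = -56 + 193 = 137)
-O(E) = -1*137 = -137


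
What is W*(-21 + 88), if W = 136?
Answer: 9112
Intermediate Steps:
W*(-21 + 88) = 136*(-21 + 88) = 136*67 = 9112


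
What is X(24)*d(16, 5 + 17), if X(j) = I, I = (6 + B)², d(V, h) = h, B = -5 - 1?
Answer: 0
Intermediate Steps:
B = -6
I = 0 (I = (6 - 6)² = 0² = 0)
X(j) = 0
X(24)*d(16, 5 + 17) = 0*(5 + 17) = 0*22 = 0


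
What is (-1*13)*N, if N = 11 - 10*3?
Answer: 247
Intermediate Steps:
N = -19 (N = 11 - 30 = -19)
(-1*13)*N = -1*13*(-19) = -13*(-19) = 247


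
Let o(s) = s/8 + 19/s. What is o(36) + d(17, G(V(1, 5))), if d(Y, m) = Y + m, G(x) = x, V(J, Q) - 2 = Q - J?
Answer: 1009/36 ≈ 28.028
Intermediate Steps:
V(J, Q) = 2 + Q - J (V(J, Q) = 2 + (Q - J) = 2 + Q - J)
o(s) = 19/s + s/8 (o(s) = s*(⅛) + 19/s = s/8 + 19/s = 19/s + s/8)
o(36) + d(17, G(V(1, 5))) = (19/36 + (⅛)*36) + (17 + (2 + 5 - 1*1)) = (19*(1/36) + 9/2) + (17 + (2 + 5 - 1)) = (19/36 + 9/2) + (17 + 6) = 181/36 + 23 = 1009/36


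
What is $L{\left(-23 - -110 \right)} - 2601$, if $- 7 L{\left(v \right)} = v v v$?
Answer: $- \frac{676710}{7} \approx -96673.0$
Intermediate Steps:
$L{\left(v \right)} = - \frac{v^{3}}{7}$ ($L{\left(v \right)} = - \frac{v v v}{7} = - \frac{v^{2} v}{7} = - \frac{v^{3}}{7}$)
$L{\left(-23 - -110 \right)} - 2601 = - \frac{\left(-23 - -110\right)^{3}}{7} - 2601 = - \frac{\left(-23 + 110\right)^{3}}{7} - 2601 = - \frac{87^{3}}{7} - 2601 = \left(- \frac{1}{7}\right) 658503 - 2601 = - \frac{658503}{7} - 2601 = - \frac{676710}{7}$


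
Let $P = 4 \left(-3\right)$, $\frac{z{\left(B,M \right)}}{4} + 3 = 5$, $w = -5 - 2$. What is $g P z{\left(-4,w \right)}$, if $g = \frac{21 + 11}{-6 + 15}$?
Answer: $- \frac{1024}{3} \approx -341.33$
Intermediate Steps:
$w = -7$
$z{\left(B,M \right)} = 8$ ($z{\left(B,M \right)} = -12 + 4 \cdot 5 = -12 + 20 = 8$)
$P = -12$
$g = \frac{32}{9} \approx 3.5556$
$g P z{\left(-4,w \right)} = \frac{32}{9} \left(-12\right) 8 = \left(- \frac{128}{3}\right) 8 = - \frac{1024}{3}$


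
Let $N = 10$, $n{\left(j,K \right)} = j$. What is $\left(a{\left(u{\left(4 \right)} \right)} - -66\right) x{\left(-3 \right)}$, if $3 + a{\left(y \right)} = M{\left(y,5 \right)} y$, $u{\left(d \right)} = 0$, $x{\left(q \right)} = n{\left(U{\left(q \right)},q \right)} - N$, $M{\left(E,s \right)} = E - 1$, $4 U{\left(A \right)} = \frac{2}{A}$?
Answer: $- \frac{1281}{2} \approx -640.5$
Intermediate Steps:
$U{\left(A \right)} = \frac{1}{2 A}$ ($U{\left(A \right)} = \frac{2 \frac{1}{A}}{4} = \frac{1}{2 A}$)
$M{\left(E,s \right)} = -1 + E$ ($M{\left(E,s \right)} = E - 1 = -1 + E$)
$x{\left(q \right)} = -10 + \frac{1}{2 q}$ ($x{\left(q \right)} = \frac{1}{2 q} - 10 = -10 + \frac{1}{2 q}$)
$a{\left(y \right)} = -3 + y \left(-1 + y\right)$ ($a{\left(y \right)} = -3 + \left(-1 + y\right) y = -3 + y \left(-1 + y\right)$)
$\left(a{\left(u{\left(4 \right)} \right)} - -66\right) x{\left(-3 \right)} = \left(\left(-3 + 0 \left(-1 + 0\right)\right) - -66\right) \left(-10 + \frac{1}{2 \left(-3\right)}\right) = \left(\left(-3 + 0 \left(-1\right)\right) + 66\right) \left(-10 + \frac{1}{2} \left(- \frac{1}{3}\right)\right) = \left(\left(-3 + 0\right) + 66\right) \left(-10 - \frac{1}{6}\right) = \left(-3 + 66\right) \left(- \frac{61}{6}\right) = 63 \left(- \frac{61}{6}\right) = - \frac{1281}{2}$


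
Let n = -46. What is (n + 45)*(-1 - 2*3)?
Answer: 7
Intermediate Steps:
(n + 45)*(-1 - 2*3) = (-46 + 45)*(-1 - 2*3) = -(-1 - 6) = -1*(-7) = 7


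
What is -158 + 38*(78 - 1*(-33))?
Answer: 4060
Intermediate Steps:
-158 + 38*(78 - 1*(-33)) = -158 + 38*(78 + 33) = -158 + 38*111 = -158 + 4218 = 4060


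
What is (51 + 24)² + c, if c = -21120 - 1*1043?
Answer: -16538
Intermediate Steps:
c = -22163 (c = -21120 - 1043 = -22163)
(51 + 24)² + c = (51 + 24)² - 22163 = 75² - 22163 = 5625 - 22163 = -16538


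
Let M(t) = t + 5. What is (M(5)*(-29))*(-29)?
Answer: 8410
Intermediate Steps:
M(t) = 5 + t
(M(5)*(-29))*(-29) = ((5 + 5)*(-29))*(-29) = (10*(-29))*(-29) = -290*(-29) = 8410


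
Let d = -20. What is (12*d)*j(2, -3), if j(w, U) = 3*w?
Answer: -1440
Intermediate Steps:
(12*d)*j(2, -3) = (12*(-20))*(3*2) = -240*6 = -1440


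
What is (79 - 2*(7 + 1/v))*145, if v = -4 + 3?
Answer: 9715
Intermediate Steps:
v = -1
(79 - 2*(7 + 1/v))*145 = (79 - 2*(7 + 1/(-1)))*145 = (79 - 2*(7 - 1))*145 = (79 - 2*6)*145 = (79 - 12)*145 = 67*145 = 9715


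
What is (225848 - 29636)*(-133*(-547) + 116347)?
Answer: 37103296776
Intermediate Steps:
(225848 - 29636)*(-133*(-547) + 116347) = 196212*(72751 + 116347) = 196212*189098 = 37103296776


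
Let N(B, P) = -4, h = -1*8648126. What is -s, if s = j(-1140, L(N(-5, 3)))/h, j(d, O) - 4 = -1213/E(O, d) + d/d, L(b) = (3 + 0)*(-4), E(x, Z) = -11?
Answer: 634/47564693 ≈ 1.3329e-5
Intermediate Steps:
h = -8648126
L(b) = -12 (L(b) = 3*(-4) = -12)
j(d, O) = 1268/11 (j(d, O) = 4 + (-1213/(-11) + d/d) = 4 + (-1213*(-1/11) + 1) = 4 + (1213/11 + 1) = 4 + 1224/11 = 1268/11)
s = -634/47564693 (s = (1268/11)/(-8648126) = (1268/11)*(-1/8648126) = -634/47564693 ≈ -1.3329e-5)
-s = -1*(-634/47564693) = 634/47564693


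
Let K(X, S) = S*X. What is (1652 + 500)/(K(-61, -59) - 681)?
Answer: 1076/1459 ≈ 0.73749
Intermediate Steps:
(1652 + 500)/(K(-61, -59) - 681) = (1652 + 500)/(-59*(-61) - 681) = 2152/(3599 - 681) = 2152/2918 = 2152*(1/2918) = 1076/1459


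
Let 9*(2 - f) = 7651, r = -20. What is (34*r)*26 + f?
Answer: -166753/9 ≈ -18528.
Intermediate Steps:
f = -7633/9 (f = 2 - ⅑*7651 = 2 - 7651/9 = -7633/9 ≈ -848.11)
(34*r)*26 + f = (34*(-20))*26 - 7633/9 = -680*26 - 7633/9 = -17680 - 7633/9 = -166753/9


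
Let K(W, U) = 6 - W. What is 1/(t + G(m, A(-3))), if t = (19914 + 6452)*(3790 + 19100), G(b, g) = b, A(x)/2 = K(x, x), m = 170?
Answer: 1/603517910 ≈ 1.6570e-9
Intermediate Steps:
A(x) = 12 - 2*x (A(x) = 2*(6 - x) = 12 - 2*x)
t = 603517740 (t = 26366*22890 = 603517740)
1/(t + G(m, A(-3))) = 1/(603517740 + 170) = 1/603517910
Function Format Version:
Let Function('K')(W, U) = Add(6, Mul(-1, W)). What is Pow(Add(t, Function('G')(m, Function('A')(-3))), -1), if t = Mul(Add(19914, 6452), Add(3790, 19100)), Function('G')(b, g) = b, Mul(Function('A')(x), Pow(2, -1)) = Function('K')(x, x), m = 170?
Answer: Rational(1, 603517910) ≈ 1.6570e-9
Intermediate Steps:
Function('A')(x) = Add(12, Mul(-2, x)) (Function('A')(x) = Mul(2, Add(6, Mul(-1, x))) = Add(12, Mul(-2, x)))
t = 603517740 (t = Mul(26366, 22890) = 603517740)
Pow(Add(t, Function('G')(m, Function('A')(-3))), -1) = Pow(Add(603517740, 170), -1) = Pow(603517910, -1) = Rational(1, 603517910)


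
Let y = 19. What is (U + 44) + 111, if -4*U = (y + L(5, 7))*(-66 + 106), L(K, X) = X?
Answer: -105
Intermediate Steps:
U = -260 (U = -(19 + 7)*(-66 + 106)/4 = -13*40/2 = -1/4*1040 = -260)
(U + 44) + 111 = (-260 + 44) + 111 = -216 + 111 = -105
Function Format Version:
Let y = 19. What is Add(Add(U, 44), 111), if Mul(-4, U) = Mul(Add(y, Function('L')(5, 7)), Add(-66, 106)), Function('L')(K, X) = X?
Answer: -105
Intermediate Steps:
U = -260 (U = Mul(Rational(-1, 4), Mul(Add(19, 7), Add(-66, 106))) = Mul(Rational(-1, 4), Mul(26, 40)) = Mul(Rational(-1, 4), 1040) = -260)
Add(Add(U, 44), 111) = Add(Add(-260, 44), 111) = Add(-216, 111) = -105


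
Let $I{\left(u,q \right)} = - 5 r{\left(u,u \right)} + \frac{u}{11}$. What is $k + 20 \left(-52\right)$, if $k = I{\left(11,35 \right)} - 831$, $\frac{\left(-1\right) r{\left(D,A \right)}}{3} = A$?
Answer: $-1705$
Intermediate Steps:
$r{\left(D,A \right)} = - 3 A$
$I{\left(u,q \right)} = \frac{166 u}{11}$ ($I{\left(u,q \right)} = - 5 \left(- 3 u\right) + \frac{u}{11} = 15 u + u \frac{1}{11} = 15 u + \frac{u}{11} = \frac{166 u}{11}$)
$k = -665$ ($k = \frac{166}{11} \cdot 11 - 831 = 166 - 831 = -665$)
$k + 20 \left(-52\right) = -665 + 20 \left(-52\right) = -665 - 1040 = -1705$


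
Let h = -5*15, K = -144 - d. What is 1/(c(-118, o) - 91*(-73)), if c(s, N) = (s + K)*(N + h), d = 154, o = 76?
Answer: 1/6227 ≈ 0.00016059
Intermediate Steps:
K = -298 (K = -144 - 1*154 = -144 - 154 = -298)
h = -75
c(s, N) = (-298 + s)*(-75 + N) (c(s, N) = (s - 298)*(N - 75) = (-298 + s)*(-75 + N))
1/(c(-118, o) - 91*(-73)) = 1/((22350 - 298*76 - 75*(-118) + 76*(-118)) - 91*(-73)) = 1/((22350 - 22648 + 8850 - 8968) + 6643) = 1/(-416 + 6643) = 1/6227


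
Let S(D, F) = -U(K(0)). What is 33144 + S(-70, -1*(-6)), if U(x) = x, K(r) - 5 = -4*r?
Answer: 33139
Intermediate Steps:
K(r) = 5 - 4*r
S(D, F) = -5 (S(D, F) = -(5 - 4*0) = -(5 + 0) = -1*5 = -5)
33144 + S(-70, -1*(-6)) = 33144 - 5 = 33139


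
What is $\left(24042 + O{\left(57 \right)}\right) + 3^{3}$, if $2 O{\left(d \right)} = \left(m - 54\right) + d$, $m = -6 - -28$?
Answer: $\frac{48163}{2} \approx 24082.0$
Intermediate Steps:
$m = 22$ ($m = -6 + 28 = 22$)
$O{\left(d \right)} = -16 + \frac{d}{2}$ ($O{\left(d \right)} = \frac{\left(22 - 54\right) + d}{2} = \frac{-32 + d}{2} = -16 + \frac{d}{2}$)
$\left(24042 + O{\left(57 \right)}\right) + 3^{3} = \left(24042 + \left(-16 + \frac{1}{2} \cdot 57\right)\right) + 3^{3} = \left(24042 + \left(-16 + \frac{57}{2}\right)\right) + 27 = \left(24042 + \frac{25}{2}\right) + 27 = \frac{48109}{2} + 27 = \frac{48163}{2}$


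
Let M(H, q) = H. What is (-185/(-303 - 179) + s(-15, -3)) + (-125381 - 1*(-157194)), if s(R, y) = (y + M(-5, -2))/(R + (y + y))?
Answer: 322018927/10122 ≈ 31814.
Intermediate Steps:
s(R, y) = (-5 + y)/(R + 2*y) (s(R, y) = (y - 5)/(R + (y + y)) = (-5 + y)/(R + 2*y))
(-185/(-303 - 179) + s(-15, -3)) + (-125381 - 1*(-157194)) = (-185/(-303 - 179) + (-5 - 3)/(-15 + 2*(-3))) + (-125381 - 1*(-157194)) = (-185/(-482) - 8/(-15 - 6)) + (-125381 + 157194) = (-185*(-1/482) - 8/(-21)) + 31813 = (185/482 - 1/21*(-8)) + 31813 = (185/482 + 8/21) + 31813 = 7741/10122 + 31813 = 322018927/10122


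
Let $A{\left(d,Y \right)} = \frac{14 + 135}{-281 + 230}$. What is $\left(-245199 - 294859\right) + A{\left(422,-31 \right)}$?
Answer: $- \frac{27543107}{51} \approx -5.4006 \cdot 10^{5}$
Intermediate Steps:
$A{\left(d,Y \right)} = - \frac{149}{51}$ ($A{\left(d,Y \right)} = \frac{149}{-51} = 149 \left(- \frac{1}{51}\right) = - \frac{149}{51}$)
$\left(-245199 - 294859\right) + A{\left(422,-31 \right)} = \left(-245199 - 294859\right) - \frac{149}{51} = -540058 - \frac{149}{51} = - \frac{27543107}{51}$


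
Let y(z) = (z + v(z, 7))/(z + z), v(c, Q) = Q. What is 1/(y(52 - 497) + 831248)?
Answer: 445/369905579 ≈ 1.2030e-6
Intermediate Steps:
y(z) = (7 + z)/(2*z) (y(z) = (z + 7)/(z + z) = (7 + z)/((2*z)) = (7 + z)*(1/(2*z)) = (7 + z)/(2*z))
1/(y(52 - 497) + 831248) = 1/((7 + (52 - 497))/(2*(52 - 497)) + 831248) = 1/((1/2)*(7 - 445)/(-445) + 831248) = 1/((1/2)*(-1/445)*(-438) + 831248) = 1/(219/445 + 831248) = 1/(369905579/445) = 445/369905579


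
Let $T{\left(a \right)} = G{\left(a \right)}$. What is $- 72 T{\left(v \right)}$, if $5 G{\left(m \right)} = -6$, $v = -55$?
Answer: $\frac{432}{5} \approx 86.4$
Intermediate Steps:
$G{\left(m \right)} = - \frac{6}{5}$ ($G{\left(m \right)} = \frac{1}{5} \left(-6\right) = - \frac{6}{5}$)
$T{\left(a \right)} = - \frac{6}{5}$
$- 72 T{\left(v \right)} = \left(-72\right) \left(- \frac{6}{5}\right) = \frac{432}{5}$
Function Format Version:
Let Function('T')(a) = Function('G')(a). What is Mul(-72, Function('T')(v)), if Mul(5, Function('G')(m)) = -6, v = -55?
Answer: Rational(432, 5) ≈ 86.400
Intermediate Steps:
Function('G')(m) = Rational(-6, 5) (Function('G')(m) = Mul(Rational(1, 5), -6) = Rational(-6, 5))
Function('T')(a) = Rational(-6, 5)
Mul(-72, Function('T')(v)) = Mul(-72, Rational(-6, 5)) = Rational(432, 5)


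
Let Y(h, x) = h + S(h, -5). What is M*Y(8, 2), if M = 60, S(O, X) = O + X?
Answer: 660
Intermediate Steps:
Y(h, x) = -5 + 2*h (Y(h, x) = h + (h - 5) = h + (-5 + h) = -5 + 2*h)
M*Y(8, 2) = 60*(-5 + 2*8) = 60*(-5 + 16) = 60*11 = 660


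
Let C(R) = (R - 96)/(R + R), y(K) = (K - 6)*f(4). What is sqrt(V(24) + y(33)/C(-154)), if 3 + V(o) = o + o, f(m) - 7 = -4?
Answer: 3*sqrt(10055)/25 ≈ 12.033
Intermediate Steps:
f(m) = 3 (f(m) = 7 - 4 = 3)
y(K) = -18 + 3*K (y(K) = (K - 6)*3 = (-6 + K)*3 = -18 + 3*K)
V(o) = -3 + 2*o (V(o) = -3 + (o + o) = -3 + 2*o)
C(R) = (-96 + R)/(2*R) (C(R) = (-96 + R)/((2*R)) = (-96 + R)*(1/(2*R)) = (-96 + R)/(2*R))
sqrt(V(24) + y(33)/C(-154)) = sqrt((-3 + 2*24) + (-18 + 3*33)/(((1/2)*(-96 - 154)/(-154)))) = sqrt((-3 + 48) + (-18 + 99)/(((1/2)*(-1/154)*(-250)))) = sqrt(45 + 81/(125/154)) = sqrt(45 + 81*(154/125)) = sqrt(45 + 12474/125) = sqrt(18099/125) = 3*sqrt(10055)/25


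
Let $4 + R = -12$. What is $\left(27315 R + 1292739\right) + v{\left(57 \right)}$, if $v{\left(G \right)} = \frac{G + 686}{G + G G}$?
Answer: $\frac{2828941637}{3306} \approx 8.557 \cdot 10^{5}$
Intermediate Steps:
$v{\left(G \right)} = \frac{686 + G}{G + G^{2}}$
$R = -16$ ($R = -4 - 12 = -16$)
$\left(27315 R + 1292739\right) + v{\left(57 \right)} = \left(27315 \left(-16\right) + 1292739\right) + \frac{686 + 57}{57 \left(1 + 57\right)} = \left(-437040 + 1292739\right) + \frac{1}{57} \cdot \frac{1}{58} \cdot 743 = 855699 + \frac{1}{57} \cdot \frac{1}{58} \cdot 743 = 855699 + \frac{743}{3306} = \frac{2828941637}{3306}$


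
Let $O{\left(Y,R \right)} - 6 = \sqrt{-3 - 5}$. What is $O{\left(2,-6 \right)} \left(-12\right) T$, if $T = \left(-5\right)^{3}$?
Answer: $9000 + 3000 i \sqrt{2} \approx 9000.0 + 4242.6 i$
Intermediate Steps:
$O{\left(Y,R \right)} = 6 + 2 i \sqrt{2}$ ($O{\left(Y,R \right)} = 6 + \sqrt{-3 - 5} = 6 + \sqrt{-8} = 6 + 2 i \sqrt{2}$)
$T = -125$
$O{\left(2,-6 \right)} \left(-12\right) T = \left(6 + 2 i \sqrt{2}\right) \left(-12\right) \left(-125\right) = \left(-72 - 24 i \sqrt{2}\right) \left(-125\right) = 9000 + 3000 i \sqrt{2}$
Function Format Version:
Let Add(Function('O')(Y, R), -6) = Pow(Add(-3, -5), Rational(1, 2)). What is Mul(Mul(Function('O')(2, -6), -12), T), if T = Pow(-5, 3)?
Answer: Add(9000, Mul(3000, I, Pow(2, Rational(1, 2)))) ≈ Add(9000.0, Mul(4242.6, I))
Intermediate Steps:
Function('O')(Y, R) = Add(6, Mul(2, I, Pow(2, Rational(1, 2)))) (Function('O')(Y, R) = Add(6, Pow(Add(-3, -5), Rational(1, 2))) = Add(6, Pow(-8, Rational(1, 2))) = Add(6, Mul(2, I, Pow(2, Rational(1, 2)))))
T = -125
Mul(Mul(Function('O')(2, -6), -12), T) = Mul(Mul(Add(6, Mul(2, I, Pow(2, Rational(1, 2)))), -12), -125) = Mul(Add(-72, Mul(-24, I, Pow(2, Rational(1, 2)))), -125) = Add(9000, Mul(3000, I, Pow(2, Rational(1, 2))))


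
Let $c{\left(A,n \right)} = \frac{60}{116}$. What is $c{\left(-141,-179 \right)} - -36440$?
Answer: $\frac{1056775}{29} \approx 36441.0$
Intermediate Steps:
$c{\left(A,n \right)} = \frac{15}{29}$ ($c{\left(A,n \right)} = 60 \cdot \frac{1}{116} = \frac{15}{29}$)
$c{\left(-141,-179 \right)} - -36440 = \frac{15}{29} - -36440 = \frac{15}{29} + 36440 = \frac{1056775}{29}$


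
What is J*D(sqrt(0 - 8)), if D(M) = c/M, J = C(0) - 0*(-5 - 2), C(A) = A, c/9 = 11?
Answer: 0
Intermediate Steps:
c = 99 (c = 9*11 = 99)
J = 0 (J = 0 - 0*(-5 - 2) = 0 - 0*(-7) = 0 - 1*0 = 0 + 0 = 0)
D(M) = 99/M
J*D(sqrt(0 - 8)) = 0*(99/(sqrt(0 - 8))) = 0*(99/(sqrt(-8))) = 0*(99/((2*I*sqrt(2)))) = 0*(99*(-I*sqrt(2)/4)) = 0*(-99*I*sqrt(2)/4) = 0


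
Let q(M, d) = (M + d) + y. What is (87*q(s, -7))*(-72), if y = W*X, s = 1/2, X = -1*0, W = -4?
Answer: 40716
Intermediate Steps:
X = 0
s = ½ ≈ 0.50000
y = 0 (y = -4*0 = 0)
q(M, d) = M + d (q(M, d) = (M + d) + 0 = M + d)
(87*q(s, -7))*(-72) = (87*(½ - 7))*(-72) = (87*(-13/2))*(-72) = -1131/2*(-72) = 40716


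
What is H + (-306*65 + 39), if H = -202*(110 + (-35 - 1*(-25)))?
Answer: -40051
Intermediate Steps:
H = -20200 (H = -202*(110 + (-35 + 25)) = -202*(110 - 10) = -202*100 = -20200)
H + (-306*65 + 39) = -20200 + (-306*65 + 39) = -20200 + (-19890 + 39) = -20200 - 19851 = -40051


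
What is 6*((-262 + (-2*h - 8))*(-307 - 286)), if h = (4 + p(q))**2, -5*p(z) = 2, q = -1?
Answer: 26322084/25 ≈ 1.0529e+6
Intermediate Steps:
p(z) = -2/5 (p(z) = -1/5*2 = -2/5)
h = 324/25 (h = (4 - 2/5)**2 = (18/5)**2 = 324/25 ≈ 12.960)
6*((-262 + (-2*h - 8))*(-307 - 286)) = 6*((-262 + (-2*324/25 - 8))*(-307 - 286)) = 6*((-262 + (-648/25 - 8))*(-593)) = 6*((-262 - 848/25)*(-593)) = 6*(-7398/25*(-593)) = 6*(4387014/25) = 26322084/25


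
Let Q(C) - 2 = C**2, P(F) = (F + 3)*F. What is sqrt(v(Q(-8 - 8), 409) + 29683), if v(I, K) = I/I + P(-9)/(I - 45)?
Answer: sqrt(149638322)/71 ≈ 172.29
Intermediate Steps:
P(F) = F*(3 + F) (P(F) = (3 + F)*F = F*(3 + F))
Q(C) = 2 + C**2
v(I, K) = 1 + 54/(-45 + I) (v(I, K) = I/I + (-9*(3 - 9))/(I - 45) = 1 + (-9*(-6))/(-45 + I) = 1 + 54/(-45 + I))
sqrt(v(Q(-8 - 8), 409) + 29683) = sqrt((9 + (2 + (-8 - 8)**2))/(-45 + (2 + (-8 - 8)**2)) + 29683) = sqrt((9 + (2 + (-16)**2))/(-45 + (2 + (-16)**2)) + 29683) = sqrt((9 + (2 + 256))/(-45 + (2 + 256)) + 29683) = sqrt((9 + 258)/(-45 + 258) + 29683) = sqrt(267/213 + 29683) = sqrt((1/213)*267 + 29683) = sqrt(89/71 + 29683) = sqrt(2107582/71) = sqrt(149638322)/71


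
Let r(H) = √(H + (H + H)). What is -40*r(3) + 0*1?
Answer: -120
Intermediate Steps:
r(H) = √3*√H (r(H) = √(H + 2*H) = √(3*H) = √3*√H)
-40*r(3) + 0*1 = -40*√3*√3 + 0*1 = -40*3 + 0 = -120 + 0 = -120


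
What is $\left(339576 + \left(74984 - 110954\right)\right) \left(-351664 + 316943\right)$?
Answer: $-10541503926$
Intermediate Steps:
$\left(339576 + \left(74984 - 110954\right)\right) \left(-351664 + 316943\right) = \left(339576 - 35970\right) \left(-34721\right) = 303606 \left(-34721\right) = -10541503926$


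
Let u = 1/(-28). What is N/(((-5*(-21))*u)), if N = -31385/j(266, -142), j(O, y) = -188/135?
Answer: -282465/47 ≈ -6009.9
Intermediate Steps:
j(O, y) = -188/135 (j(O, y) = -188*1/135 = -188/135)
u = -1/28 ≈ -0.035714
N = 4236975/188 (N = -31385/(-188/135) = -31385*(-135/188) = 4236975/188 ≈ 22537.)
N/(((-5*(-21))*u)) = 4236975/(188*((-5*(-21)*(-1/28)))) = 4236975/(188*((105*(-1/28)))) = 4236975/(188*(-15/4)) = (4236975/188)*(-4/15) = -282465/47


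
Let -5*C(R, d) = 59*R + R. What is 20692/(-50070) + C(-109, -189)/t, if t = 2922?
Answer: 419128/12192045 ≈ 0.034377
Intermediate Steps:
C(R, d) = -12*R (C(R, d) = -(59*R + R)/5 = -12*R)
20692/(-50070) + C(-109, -189)/t = 20692/(-50070) - 12*(-109)/2922 = 20692*(-1/50070) + 1308*(1/2922) = -10346/25035 + 218/487 = 419128/12192045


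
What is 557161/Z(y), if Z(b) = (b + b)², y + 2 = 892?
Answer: 557161/3168400 ≈ 0.17585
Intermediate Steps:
y = 890 (y = -2 + 892 = 890)
Z(b) = 4*b² (Z(b) = (2*b)² = 4*b²)
557161/Z(y) = 557161/((4*890²)) = 557161/((4*792100)) = 557161/3168400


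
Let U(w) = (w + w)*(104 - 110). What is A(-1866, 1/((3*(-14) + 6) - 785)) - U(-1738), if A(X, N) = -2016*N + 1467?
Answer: -15916353/821 ≈ -19387.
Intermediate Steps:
A(X, N) = 1467 - 2016*N
U(w) = -12*w (U(w) = (2*w)*(-6) = -12*w)
A(-1866, 1/((3*(-14) + 6) - 785)) - U(-1738) = (1467 - 2016/((3*(-14) + 6) - 785)) - (-12)*(-1738) = (1467 - 2016/((-42 + 6) - 785)) - 1*20856 = (1467 - 2016/(-36 - 785)) - 20856 = (1467 - 2016/(-821)) - 20856 = (1467 - 2016*(-1/821)) - 20856 = (1467 + 2016/821) - 20856 = 1206423/821 - 20856 = -15916353/821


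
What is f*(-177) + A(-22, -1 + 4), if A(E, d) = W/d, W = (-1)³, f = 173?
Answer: -91864/3 ≈ -30621.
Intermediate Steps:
W = -1
A(E, d) = -1/d
f*(-177) + A(-22, -1 + 4) = 173*(-177) - 1/(-1 + 4) = -30621 - 1/3 = -30621 - 1*⅓ = -30621 - ⅓ = -91864/3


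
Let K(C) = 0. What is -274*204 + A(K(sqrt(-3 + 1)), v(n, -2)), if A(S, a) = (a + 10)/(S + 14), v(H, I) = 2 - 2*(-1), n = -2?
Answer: -55895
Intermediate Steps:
v(H, I) = 4 (v(H, I) = 2 + 2 = 4)
A(S, a) = (10 + a)/(14 + S)
-274*204 + A(K(sqrt(-3 + 1)), v(n, -2)) = -274*204 + (10 + 4)/(14 + 0) = -55896 + 14/14 = -55896 + (1/14)*14 = -55896 + 1 = -55895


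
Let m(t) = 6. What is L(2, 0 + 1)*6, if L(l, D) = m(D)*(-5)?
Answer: -180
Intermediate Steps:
L(l, D) = -30 (L(l, D) = 6*(-5) = -30)
L(2, 0 + 1)*6 = -30*6 = -180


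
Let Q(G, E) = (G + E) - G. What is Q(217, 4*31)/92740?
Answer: 31/23185 ≈ 0.0013371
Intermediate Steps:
Q(G, E) = E (Q(G, E) = (E + G) - G = E)
Q(217, 4*31)/92740 = (4*31)/92740 = 124*(1/92740) = 31/23185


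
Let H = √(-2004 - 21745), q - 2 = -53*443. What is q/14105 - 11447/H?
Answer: -23477/14105 + 11447*I*√23749/23749 ≈ -1.6644 + 74.28*I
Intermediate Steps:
q = -23477 (q = 2 - 53*443 = 2 - 23479 = -23477)
H = I*√23749 (H = √(-23749) = I*√23749 ≈ 154.11*I)
q/14105 - 11447/H = -23477/14105 - 11447*(-I*√23749/23749) = -23477*1/14105 - (-11447)*I*√23749/23749 = -23477/14105 + 11447*I*√23749/23749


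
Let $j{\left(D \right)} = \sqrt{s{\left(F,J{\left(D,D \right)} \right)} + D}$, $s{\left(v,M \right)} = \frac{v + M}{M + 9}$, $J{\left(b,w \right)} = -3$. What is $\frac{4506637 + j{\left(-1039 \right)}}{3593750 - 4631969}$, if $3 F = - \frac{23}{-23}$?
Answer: $- \frac{4506637}{1038219} - \frac{i \sqrt{9355}}{3114657} \approx -4.3407 - 3.1054 \cdot 10^{-5} i$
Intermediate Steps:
$F = \frac{1}{3}$ ($F = \frac{\left(-23\right) \frac{1}{-23}}{3} = \frac{\left(-23\right) \left(- \frac{1}{23}\right)}{3} = \frac{1}{3} \cdot 1 = \frac{1}{3} \approx 0.33333$)
$s{\left(v,M \right)} = \frac{M + v}{9 + M}$
$j{\left(D \right)} = \sqrt{- \frac{4}{9} + D}$ ($j{\left(D \right)} = \sqrt{\frac{-3 + \frac{1}{3}}{9 - 3} + D} = \sqrt{\frac{1}{6} \left(- \frac{8}{3}\right) + D} = \sqrt{- \frac{4}{9} + D}$)
$\frac{4506637 + j{\left(-1039 \right)}}{3593750 - 4631969} = \frac{4506637 + \frac{\sqrt{-4 + 9 \left(-1039\right)}}{3}}{3593750 - 4631969} = \frac{4506637 + \frac{\sqrt{-4 - 9351}}{3}}{-1038219} = \left(4506637 + \frac{\sqrt{-9355}}{3}\right) \left(- \frac{1}{1038219}\right) = \left(4506637 + \frac{i \sqrt{9355}}{3}\right) \left(- \frac{1}{1038219}\right) = - \frac{4506637}{1038219} - \frac{i \sqrt{9355}}{3114657}$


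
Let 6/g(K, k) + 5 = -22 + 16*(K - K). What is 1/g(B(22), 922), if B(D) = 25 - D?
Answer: -9/2 ≈ -4.5000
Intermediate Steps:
g(K, k) = -2/9 (g(K, k) = 6/(-5 + (-22 + 16*(K - K))) = 6/(-5 + (-22 + 16*0)) = 6/(-5 + (-22 + 0)) = 6/(-5 - 22) = 6/(-27) = 6*(-1/27) = -2/9)
1/g(B(22), 922) = 1/(-2/9) = -9/2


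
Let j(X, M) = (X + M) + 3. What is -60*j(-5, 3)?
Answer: -60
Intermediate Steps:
j(X, M) = 3 + M + X (j(X, M) = (M + X) + 3 = 3 + M + X)
-60*j(-5, 3) = -60*(3 + 3 - 5) = -60*1 = -60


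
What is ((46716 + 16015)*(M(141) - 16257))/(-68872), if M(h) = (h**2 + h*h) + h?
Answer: -741668613/34436 ≈ -21538.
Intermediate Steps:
M(h) = h + 2*h**2 (M(h) = (h**2 + h**2) + h = 2*h**2 + h = h + 2*h**2)
((46716 + 16015)*(M(141) - 16257))/(-68872) = ((46716 + 16015)*(141*(1 + 2*141) - 16257))/(-68872) = (62731*(141*(1 + 282) - 16257))*(-1/68872) = (62731*(141*283 - 16257))*(-1/68872) = (62731*(39903 - 16257))*(-1/68872) = (62731*23646)*(-1/68872) = 1483337226*(-1/68872) = -741668613/34436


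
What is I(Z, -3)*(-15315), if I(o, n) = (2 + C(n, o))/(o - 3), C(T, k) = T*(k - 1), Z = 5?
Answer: 76575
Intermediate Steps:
C(T, k) = T*(-1 + k)
I(o, n) = (2 + n*(-1 + o))/(-3 + o) (I(o, n) = (2 + n*(-1 + o))/(o - 3) = (2 + n*(-1 + o))/(-3 + o))
I(Z, -3)*(-15315) = ((2 - 3*(-1 + 5))/(-3 + 5))*(-15315) = ((2 - 3*4)/2)*(-15315) = ((2 - 12)/2)*(-15315) = ((½)*(-10))*(-15315) = -5*(-15315) = 76575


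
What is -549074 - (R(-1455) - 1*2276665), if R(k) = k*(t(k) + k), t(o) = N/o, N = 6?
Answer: -389440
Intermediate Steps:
t(o) = 6/o
R(k) = k*(k + 6/k) (R(k) = k*(6/k + k) = k*(k + 6/k))
-549074 - (R(-1455) - 1*2276665) = -549074 - ((6 + (-1455)²) - 1*2276665) = -549074 - ((6 + 2117025) - 2276665) = -549074 - (2117031 - 2276665) = -549074 - 1*(-159634) = -549074 + 159634 = -389440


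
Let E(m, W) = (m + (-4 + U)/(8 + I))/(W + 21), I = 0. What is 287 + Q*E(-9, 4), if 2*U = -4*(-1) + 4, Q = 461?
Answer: 3026/25 ≈ 121.04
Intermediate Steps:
U = 4 (U = (-4*(-1) + 4)/2 = (4 + 4)/2 = (1/2)*8 = 4)
E(m, W) = m/(21 + W) (E(m, W) = (m + (-4 + 4)/(8 + 0))/(W + 21) = (m + 0/8)/(21 + W) = (m + 0*(1/8))/(21 + W) = (m + 0)/(21 + W) = m/(21 + W))
287 + Q*E(-9, 4) = 287 + 461*(-9/(21 + 4)) = 287 + 461*(-9/25) = 287 - 4149/25 = 3026/25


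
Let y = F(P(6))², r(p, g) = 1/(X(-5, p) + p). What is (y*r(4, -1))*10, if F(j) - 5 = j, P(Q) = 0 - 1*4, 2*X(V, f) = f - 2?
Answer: 2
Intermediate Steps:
X(V, f) = -1 + f/2 (X(V, f) = (f - 2)/2 = (-2 + f)/2 = -1 + f/2)
P(Q) = -4 (P(Q) = 0 - 4 = -4)
r(p, g) = 1/(-1 + 3*p/2) (r(p, g) = 1/((-1 + p/2) + p) = 1/(-1 + 3*p/2))
F(j) = 5 + j
y = 1 (y = (5 - 4)² = 1² = 1)
(y*r(4, -1))*10 = (1*(2/(-2 + 3*4)))*10 = (1*(2/(-2 + 12)))*10 = (1*(2/10))*10 = (1*(2*(⅒)))*10 = (1*(⅕))*10 = (⅕)*10 = 2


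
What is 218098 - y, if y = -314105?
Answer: 532203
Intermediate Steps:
218098 - y = 218098 - 1*(-314105) = 218098 + 314105 = 532203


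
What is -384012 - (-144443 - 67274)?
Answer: -172295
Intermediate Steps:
-384012 - (-144443 - 67274) = -384012 - 1*(-211717) = -384012 + 211717 = -172295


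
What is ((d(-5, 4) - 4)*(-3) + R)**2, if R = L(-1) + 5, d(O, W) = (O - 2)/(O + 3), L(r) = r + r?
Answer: 81/4 ≈ 20.250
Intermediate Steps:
L(r) = 2*r
d(O, W) = (-2 + O)/(3 + O)
R = 3 (R = 2*(-1) + 5 = -2 + 5 = 3)
((d(-5, 4) - 4)*(-3) + R)**2 = (((-2 - 5)/(3 - 5) - 4)*(-3) + 3)**2 = ((-7/(-2) - 4)*(-3) + 3)**2 = ((-1/2*(-7) - 4)*(-3) + 3)**2 = ((7/2 - 4)*(-3) + 3)**2 = (-1/2*(-3) + 3)**2 = (3/2 + 3)**2 = (9/2)**2 = 81/4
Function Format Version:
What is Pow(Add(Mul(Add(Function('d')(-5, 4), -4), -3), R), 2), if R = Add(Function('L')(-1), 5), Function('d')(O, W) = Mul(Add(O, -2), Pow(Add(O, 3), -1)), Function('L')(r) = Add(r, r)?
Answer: Rational(81, 4) ≈ 20.250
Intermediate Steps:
Function('L')(r) = Mul(2, r)
Function('d')(O, W) = Mul(Pow(Add(3, O), -1), Add(-2, O)) (Function('d')(O, W) = Mul(Add(-2, O), Pow(Add(3, O), -1)) = Mul(Pow(Add(3, O), -1), Add(-2, O)))
R = 3 (R = Add(Mul(2, -1), 5) = Add(-2, 5) = 3)
Pow(Add(Mul(Add(Function('d')(-5, 4), -4), -3), R), 2) = Pow(Add(Mul(Add(Mul(Pow(Add(3, -5), -1), Add(-2, -5)), -4), -3), 3), 2) = Pow(Add(Mul(Add(Mul(Pow(-2, -1), -7), -4), -3), 3), 2) = Pow(Add(Mul(Add(Mul(Rational(-1, 2), -7), -4), -3), 3), 2) = Pow(Add(Mul(Add(Rational(7, 2), -4), -3), 3), 2) = Pow(Add(Mul(Rational(-1, 2), -3), 3), 2) = Pow(Add(Rational(3, 2), 3), 2) = Pow(Rational(9, 2), 2) = Rational(81, 4)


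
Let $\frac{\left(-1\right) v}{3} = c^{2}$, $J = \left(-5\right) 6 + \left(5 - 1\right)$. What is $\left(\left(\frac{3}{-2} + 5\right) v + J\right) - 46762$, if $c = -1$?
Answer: $- \frac{93597}{2} \approx -46799.0$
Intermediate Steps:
$J = -26$ ($J = -30 + 4 = -26$)
$v = -3$ ($v = - 3 \left(-1\right)^{2} = \left(-3\right) 1 = -3$)
$\left(\left(\frac{3}{-2} + 5\right) v + J\right) - 46762 = \left(\left(\frac{3}{-2} + 5\right) \left(-3\right) - 26\right) - 46762 = \left(\left(3 \left(- \frac{1}{2}\right) + 5\right) \left(-3\right) - 26\right) - 46762 = \left(\left(- \frac{3}{2} + 5\right) \left(-3\right) - 26\right) - 46762 = \left(\frac{7}{2} \left(-3\right) - 26\right) - 46762 = \left(- \frac{21}{2} - 26\right) - 46762 = - \frac{73}{2} - 46762 = - \frac{93597}{2}$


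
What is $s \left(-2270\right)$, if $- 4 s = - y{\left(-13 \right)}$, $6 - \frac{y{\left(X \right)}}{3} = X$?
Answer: $- \frac{64695}{2} \approx -32348.0$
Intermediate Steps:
$y{\left(X \right)} = 18 - 3 X$
$s = \frac{57}{4}$ ($s = - \frac{\left(-1\right) \left(18 - -39\right)}{4} = - \frac{\left(-1\right) \left(18 + 39\right)}{4} = - \frac{\left(-1\right) 57}{4} = \left(- \frac{1}{4}\right) \left(-57\right) = \frac{57}{4} \approx 14.25$)
$s \left(-2270\right) = \frac{57}{4} \left(-2270\right) = - \frac{64695}{2}$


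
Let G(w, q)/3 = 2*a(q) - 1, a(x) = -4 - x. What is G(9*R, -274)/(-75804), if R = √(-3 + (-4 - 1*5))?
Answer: -539/25268 ≈ -0.021331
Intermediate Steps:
R = 2*I*√3 (R = √(-3 + (-4 - 5)) = √(-3 - 9) = √(-12) = 2*I*√3 ≈ 3.4641*I)
G(w, q) = -27 - 6*q (G(w, q) = 3*(2*(-4 - q) - 1) = 3*((-8 - 2*q) - 1) = 3*(-9 - 2*q) = -27 - 6*q)
G(9*R, -274)/(-75804) = (-27 - 6*(-274))/(-75804) = (-27 + 1644)*(-1/75804) = 1617*(-1/75804) = -539/25268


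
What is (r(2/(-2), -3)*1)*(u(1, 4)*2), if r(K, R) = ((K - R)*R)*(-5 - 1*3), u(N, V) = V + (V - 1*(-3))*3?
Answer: 2400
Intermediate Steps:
u(N, V) = 9 + 4*V (u(N, V) = V + (V + 3)*3 = V + (3 + V)*3 = V + (9 + 3*V) = 9 + 4*V)
r(K, R) = -8*R*(K - R) (r(K, R) = (R*(K - R))*(-5 - 3) = (R*(K - R))*(-8) = -8*R*(K - R))
(r(2/(-2), -3)*1)*(u(1, 4)*2) = ((8*(-3)*(-3 - 2/(-2)))*1)*((9 + 4*4)*2) = ((8*(-3)*(-3 - 2*(-1)/2))*1)*((9 + 16)*2) = ((8*(-3)*(-3 - 1*(-1)))*1)*(25*2) = ((8*(-3)*(-3 + 1))*1)*50 = ((8*(-3)*(-2))*1)*50 = (48*1)*50 = 48*50 = 2400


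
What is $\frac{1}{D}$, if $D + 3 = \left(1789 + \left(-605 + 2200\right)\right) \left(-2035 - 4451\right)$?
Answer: $- \frac{1}{21948627} \approx -4.5561 \cdot 10^{-8}$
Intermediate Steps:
$D = -21948627$ ($D = -3 + \left(1789 + \left(-605 + 2200\right)\right) \left(-2035 - 4451\right) = -3 + \left(1789 + 1595\right) \left(-6486\right) = -3 + 3384 \left(-6486\right) = -3 - 21948624 = -21948627$)
$\frac{1}{D} = \frac{1}{-21948627} = - \frac{1}{21948627}$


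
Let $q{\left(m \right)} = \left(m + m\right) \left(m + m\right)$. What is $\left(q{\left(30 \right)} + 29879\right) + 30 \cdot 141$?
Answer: $37709$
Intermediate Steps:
$q{\left(m \right)} = 4 m^{2}$ ($q{\left(m \right)} = 2 m 2 m = 4 m^{2}$)
$\left(q{\left(30 \right)} + 29879\right) + 30 \cdot 141 = \left(4 \cdot 30^{2} + 29879\right) + 30 \cdot 141 = \left(4 \cdot 900 + 29879\right) + 4230 = \left(3600 + 29879\right) + 4230 = 33479 + 4230 = 37709$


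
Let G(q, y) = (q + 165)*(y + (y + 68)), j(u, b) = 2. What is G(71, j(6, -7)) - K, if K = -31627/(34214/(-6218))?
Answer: 192353801/17107 ≈ 11244.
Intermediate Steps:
G(q, y) = (68 + 2*y)*(165 + q) (G(q, y) = (165 + q)*(y + (68 + y)) = (165 + q)*(68 + 2*y) = (68 + 2*y)*(165 + q))
K = 98328343/17107 (K = -31627/(34214*(-1/6218)) = -31627/(-17107/3109) = -31627*(-3109/17107) = 98328343/17107 ≈ 5747.8)
G(71, j(6, -7)) - K = (11220 + 68*71 + 330*2 + 2*71*2) - 1*98328343/17107 = (11220 + 4828 + 660 + 284) - 98328343/17107 = 16992 - 98328343/17107 = 192353801/17107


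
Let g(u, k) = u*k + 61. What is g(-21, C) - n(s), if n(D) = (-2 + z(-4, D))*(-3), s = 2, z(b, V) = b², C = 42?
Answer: -779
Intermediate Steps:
g(u, k) = 61 + k*u (g(u, k) = k*u + 61 = 61 + k*u)
n(D) = -42 (n(D) = (-2 + (-4)²)*(-3) = (-2 + 16)*(-3) = 14*(-3) = -42)
g(-21, C) - n(s) = (61 + 42*(-21)) - 1*(-42) = (61 - 882) + 42 = -821 + 42 = -779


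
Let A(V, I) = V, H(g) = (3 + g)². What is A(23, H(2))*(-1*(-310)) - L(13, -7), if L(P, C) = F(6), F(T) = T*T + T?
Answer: 7088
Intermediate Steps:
F(T) = T + T² (F(T) = T² + T = T + T²)
L(P, C) = 42 (L(P, C) = 6*(1 + 6) = 6*7 = 42)
A(23, H(2))*(-1*(-310)) - L(13, -7) = 23*(-1*(-310)) - 1*42 = 23*310 - 42 = 7130 - 42 = 7088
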